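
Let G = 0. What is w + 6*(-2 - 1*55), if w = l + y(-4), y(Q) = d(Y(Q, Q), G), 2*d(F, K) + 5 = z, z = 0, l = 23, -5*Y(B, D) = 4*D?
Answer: -643/2 ≈ -321.50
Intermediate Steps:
Y(B, D) = -4*D/5
d(F, K) = -5/2 (d(F, K) = -5/2 + (½)*0 = -5/2 + 0 = -5/2)
y(Q) = -5/2
w = 41/2 (w = 23 - 5/2 = 41/2 ≈ 20.500)
w + 6*(-2 - 1*55) = 41/2 + 6*(-2 - 1*55) = 41/2 + 6*(-2 - 55) = 41/2 + 6*(-57) = 41/2 - 342 = -643/2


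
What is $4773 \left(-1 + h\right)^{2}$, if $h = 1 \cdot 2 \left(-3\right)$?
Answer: $233877$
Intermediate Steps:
$h = -6$ ($h = 2 \left(-3\right) = -6$)
$4773 \left(-1 + h\right)^{2} = 4773 \left(-1 - 6\right)^{2} = 4773 \left(-7\right)^{2} = 4773 \cdot 49 = 233877$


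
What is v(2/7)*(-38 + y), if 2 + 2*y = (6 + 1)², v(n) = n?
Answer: -29/7 ≈ -4.1429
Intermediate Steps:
y = 47/2 (y = -1 + (6 + 1)²/2 = -1 + (½)*7² = -1 + (½)*49 = -1 + 49/2 = 47/2 ≈ 23.500)
v(2/7)*(-38 + y) = (2/7)*(-38 + 47/2) = (2*(⅐))*(-29/2) = (2/7)*(-29/2) = -29/7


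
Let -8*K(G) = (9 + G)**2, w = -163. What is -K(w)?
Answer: 5929/2 ≈ 2964.5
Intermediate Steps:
K(G) = -(9 + G)**2/8
-K(w) = -(-1)*(9 - 163)**2/8 = -(-1)*(-154)**2/8 = -(-1)*23716/8 = -1*(-5929/2) = 5929/2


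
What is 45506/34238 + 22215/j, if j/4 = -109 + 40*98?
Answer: 727145317/260962036 ≈ 2.7864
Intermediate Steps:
j = 15244 (j = 4*(-109 + 40*98) = 4*(-109 + 3920) = 4*3811 = 15244)
45506/34238 + 22215/j = 45506/34238 + 22215/15244 = 45506*(1/34238) + 22215*(1/15244) = 22753/17119 + 22215/15244 = 727145317/260962036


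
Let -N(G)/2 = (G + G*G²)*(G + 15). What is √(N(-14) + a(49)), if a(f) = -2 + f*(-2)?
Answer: 2*√1354 ≈ 73.594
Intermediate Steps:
a(f) = -2 - 2*f
N(G) = -2*(15 + G)*(G + G³) (N(G) = -2*(G + G*G²)*(G + 15) = -2*(G + G³)*(15 + G) = -2*(15 + G)*(G + G³))
√(N(-14) + a(49)) = √(-2*(-14)*(15 - 14 + (-14)³ + 15*(-14)²) + (-2 - 2*49)) = √(-2*(-14)*(15 - 14 - 2744 + 15*196) + (-2 - 98)) = √(-2*(-14)*(15 - 14 - 2744 + 2940) - 100) = √(-2*(-14)*197 - 100) = √(5516 - 100) = √5416 = 2*√1354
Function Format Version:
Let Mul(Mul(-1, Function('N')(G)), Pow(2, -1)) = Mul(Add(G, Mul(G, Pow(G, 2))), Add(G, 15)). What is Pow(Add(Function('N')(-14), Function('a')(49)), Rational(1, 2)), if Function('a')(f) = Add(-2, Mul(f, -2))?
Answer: Mul(2, Pow(1354, Rational(1, 2))) ≈ 73.594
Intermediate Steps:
Function('a')(f) = Add(-2, Mul(-2, f))
Function('N')(G) = Mul(-2, Add(15, G), Add(G, Pow(G, 3))) (Function('N')(G) = Mul(-2, Mul(Add(G, Mul(G, Pow(G, 2))), Add(G, 15))) = Mul(-2, Mul(Add(G, Pow(G, 3)), Add(15, G))) = Mul(-2, Mul(Add(15, G), Add(G, Pow(G, 3)))) = Mul(-2, Add(15, G), Add(G, Pow(G, 3))))
Pow(Add(Function('N')(-14), Function('a')(49)), Rational(1, 2)) = Pow(Add(Mul(-2, -14, Add(15, -14, Pow(-14, 3), Mul(15, Pow(-14, 2)))), Add(-2, Mul(-2, 49))), Rational(1, 2)) = Pow(Add(Mul(-2, -14, Add(15, -14, -2744, Mul(15, 196))), Add(-2, -98)), Rational(1, 2)) = Pow(Add(Mul(-2, -14, Add(15, -14, -2744, 2940)), -100), Rational(1, 2)) = Pow(Add(Mul(-2, -14, 197), -100), Rational(1, 2)) = Pow(Add(5516, -100), Rational(1, 2)) = Pow(5416, Rational(1, 2)) = Mul(2, Pow(1354, Rational(1, 2)))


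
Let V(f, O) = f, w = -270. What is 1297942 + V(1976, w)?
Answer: 1299918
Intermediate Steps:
1297942 + V(1976, w) = 1297942 + 1976 = 1299918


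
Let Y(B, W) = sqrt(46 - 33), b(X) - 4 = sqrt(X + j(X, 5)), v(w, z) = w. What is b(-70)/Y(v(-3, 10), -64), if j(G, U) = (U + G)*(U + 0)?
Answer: sqrt(13)*(4 + I*sqrt(395))/13 ≈ 1.1094 + 5.5122*I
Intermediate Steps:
j(G, U) = U*(G + U) (j(G, U) = (G + U)*U = U*(G + U))
b(X) = 4 + sqrt(25 + 6*X) (b(X) = 4 + sqrt(X + 5*(X + 5)) = 4 + sqrt(X + 5*(5 + X)) = 4 + sqrt(X + (25 + 5*X)) = 4 + sqrt(25 + 6*X))
Y(B, W) = sqrt(13)
b(-70)/Y(v(-3, 10), -64) = (4 + sqrt(25 + 6*(-70)))/(sqrt(13)) = (4 + sqrt(25 - 420))*(sqrt(13)/13) = (4 + sqrt(-395))*(sqrt(13)/13) = (4 + I*sqrt(395))*(sqrt(13)/13) = sqrt(13)*(4 + I*sqrt(395))/13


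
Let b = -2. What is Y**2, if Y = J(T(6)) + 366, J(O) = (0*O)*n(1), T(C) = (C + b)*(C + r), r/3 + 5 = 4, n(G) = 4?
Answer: 133956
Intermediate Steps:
r = -3 (r = -15 + 3*4 = -15 + 12 = -3)
T(C) = (-3 + C)*(-2 + C) (T(C) = (C - 2)*(C - 3) = (-2 + C)*(-3 + C) = (-3 + C)*(-2 + C))
J(O) = 0 (J(O) = (0*O)*4 = 0*4 = 0)
Y = 366 (Y = 0 + 366 = 366)
Y**2 = 366**2 = 133956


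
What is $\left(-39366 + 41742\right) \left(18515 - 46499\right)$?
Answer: $-66489984$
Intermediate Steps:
$\left(-39366 + 41742\right) \left(18515 - 46499\right) = 2376 \left(-27984\right) = -66489984$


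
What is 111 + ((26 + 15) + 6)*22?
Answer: 1145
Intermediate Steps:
111 + ((26 + 15) + 6)*22 = 111 + (41 + 6)*22 = 111 + 47*22 = 111 + 1034 = 1145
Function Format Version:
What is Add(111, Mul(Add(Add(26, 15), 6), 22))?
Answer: 1145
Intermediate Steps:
Add(111, Mul(Add(Add(26, 15), 6), 22)) = Add(111, Mul(Add(41, 6), 22)) = Add(111, Mul(47, 22)) = Add(111, 1034) = 1145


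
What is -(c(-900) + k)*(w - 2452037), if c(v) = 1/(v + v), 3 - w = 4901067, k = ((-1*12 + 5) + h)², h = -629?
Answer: 5353739888419699/1800 ≈ 2.9743e+12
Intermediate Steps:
k = 404496 (k = ((-1*12 + 5) - 629)² = ((-12 + 5) - 629)² = (-7 - 629)² = (-636)² = 404496)
w = -4901064 (w = 3 - 1*4901067 = 3 - 4901067 = -4901064)
c(v) = 1/(2*v)
-(c(-900) + k)*(w - 2452037) = -((½)/(-900) + 404496)*(-4901064 - 2452037) = -((½)*(-1/900) + 404496)*(-7353101) = -(-1/1800 + 404496)*(-7353101) = -728092799*(-7353101)/1800 = -1*(-5353739888419699/1800) = 5353739888419699/1800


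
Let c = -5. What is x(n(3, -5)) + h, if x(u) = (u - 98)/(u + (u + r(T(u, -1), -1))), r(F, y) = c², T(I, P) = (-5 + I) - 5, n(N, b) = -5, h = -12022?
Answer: -180433/15 ≈ -12029.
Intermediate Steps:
T(I, P) = -10 + I
r(F, y) = 25 (r(F, y) = (-5)² = 25)
x(u) = (-98 + u)/(25 + 2*u) (x(u) = (u - 98)/(u + (u + 25)) = (-98 + u)/(u + (25 + u)) = (-98 + u)/(25 + 2*u))
x(n(3, -5)) + h = (-98 - 5)/(25 + 2*(-5)) - 12022 = -103/(25 - 10) - 12022 = -103/15 - 12022 = -180433/15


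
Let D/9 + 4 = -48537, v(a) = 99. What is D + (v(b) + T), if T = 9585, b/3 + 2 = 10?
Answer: -427185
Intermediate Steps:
b = 24 (b = -6 + 3*10 = -6 + 30 = 24)
D = -436869 (D = -36 + 9*(-48537) = -36 - 436833 = -436869)
D + (v(b) + T) = -436869 + (99 + 9585) = -436869 + 9684 = -427185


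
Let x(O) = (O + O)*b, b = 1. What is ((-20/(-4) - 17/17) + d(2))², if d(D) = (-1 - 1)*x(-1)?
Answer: 64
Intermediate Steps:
x(O) = 2*O (x(O) = (O + O)*1 = (2*O)*1 = 2*O)
d(D) = 4 (d(D) = (-1 - 1)*(2*(-1)) = -2*(-2) = 4)
((-20/(-4) - 17/17) + d(2))² = ((-20/(-4) - 17/17) + 4)² = ((-20*(-¼) - 17*1/17) + 4)² = ((5 - 1) + 4)² = (4 + 4)² = 8² = 64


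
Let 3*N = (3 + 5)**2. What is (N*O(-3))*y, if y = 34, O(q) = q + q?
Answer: -4352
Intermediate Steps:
O(q) = 2*q
N = 64/3 (N = (3 + 5)**2/3 = (1/3)*8**2 = (1/3)*64 = 64/3 ≈ 21.333)
(N*O(-3))*y = (64*(2*(-3))/3)*34 = ((64/3)*(-6))*34 = -128*34 = -4352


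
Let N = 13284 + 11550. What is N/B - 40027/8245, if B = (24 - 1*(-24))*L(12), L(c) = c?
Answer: 30283463/791520 ≈ 38.260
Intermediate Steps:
B = 576 (B = (24 - 1*(-24))*12 = (24 + 24)*12 = 48*12 = 576)
N = 24834
N/B - 40027/8245 = 24834/576 - 40027/8245 = 24834*(1/576) - 40027*1/8245 = 4139/96 - 40027/8245 = 30283463/791520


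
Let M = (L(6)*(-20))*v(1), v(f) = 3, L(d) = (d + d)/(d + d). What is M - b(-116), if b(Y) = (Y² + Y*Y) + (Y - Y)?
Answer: -26972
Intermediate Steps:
L(d) = 1 (L(d) = (2*d)/((2*d)) = (2*d)*(1/(2*d)) = 1)
b(Y) = 2*Y² (b(Y) = (Y² + Y²) + 0 = 2*Y² + 0 = 2*Y²)
M = -60 (M = (1*(-20))*3 = -20*3 = -60)
M - b(-116) = -60 - 2*(-116)² = -60 - 2*13456 = -60 - 1*26912 = -60 - 26912 = -26972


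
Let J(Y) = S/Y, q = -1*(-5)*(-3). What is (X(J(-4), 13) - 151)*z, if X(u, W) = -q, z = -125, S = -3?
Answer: 17000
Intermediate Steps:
q = -15 (q = 5*(-3) = -15)
J(Y) = -3/Y
X(u, W) = 15 (X(u, W) = -1*(-15) = 15)
(X(J(-4), 13) - 151)*z = (15 - 151)*(-125) = -136*(-125) = 17000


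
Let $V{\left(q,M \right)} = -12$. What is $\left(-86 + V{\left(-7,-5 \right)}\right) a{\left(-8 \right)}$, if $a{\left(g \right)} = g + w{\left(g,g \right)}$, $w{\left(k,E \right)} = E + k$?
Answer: $2352$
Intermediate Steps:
$a{\left(g \right)} = 3 g$ ($a{\left(g \right)} = g + \left(g + g\right) = g + 2 g = 3 g$)
$\left(-86 + V{\left(-7,-5 \right)}\right) a{\left(-8 \right)} = \left(-86 - 12\right) 3 \left(-8\right) = \left(-98\right) \left(-24\right) = 2352$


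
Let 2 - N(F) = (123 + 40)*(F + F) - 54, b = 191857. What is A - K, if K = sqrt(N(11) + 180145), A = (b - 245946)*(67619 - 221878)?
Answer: 8343715051 - sqrt(176615) ≈ 8.3437e+9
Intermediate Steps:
A = 8343715051 (A = (191857 - 245946)*(67619 - 221878) = -54089*(-154259) = 8343715051)
N(F) = 56 - 326*F (N(F) = 2 - ((123 + 40)*(F + F) - 54) = 2 - (163*(2*F) - 54) = 2 - (326*F - 54) = 2 - (-54 + 326*F) = 2 + (54 - 326*F) = 56 - 326*F)
K = sqrt(176615) (K = sqrt((56 - 326*11) + 180145) = sqrt((56 - 3586) + 180145) = sqrt(-3530 + 180145) = sqrt(176615) ≈ 420.26)
A - K = 8343715051 - sqrt(176615)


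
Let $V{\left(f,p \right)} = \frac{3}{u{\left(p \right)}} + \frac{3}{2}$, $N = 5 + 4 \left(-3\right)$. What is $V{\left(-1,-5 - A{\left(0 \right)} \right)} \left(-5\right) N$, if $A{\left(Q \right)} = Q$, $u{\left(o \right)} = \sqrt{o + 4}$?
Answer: $\frac{105}{2} - 105 i \approx 52.5 - 105.0 i$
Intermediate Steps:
$u{\left(o \right)} = \sqrt{4 + o}$
$N = -7$ ($N = 5 - 12 = -7$)
$V{\left(f,p \right)} = \frac{3}{2} + \frac{3}{\sqrt{4 + p}}$ ($V{\left(f,p \right)} = \frac{3}{\sqrt{4 + p}} + \frac{3}{2} = \frac{3}{2} + \frac{3}{\sqrt{4 + p}}$)
$V{\left(-1,-5 - A{\left(0 \right)} \right)} \left(-5\right) N = \left(\frac{3}{2} + \frac{3}{\sqrt{4 - 5}}\right) \left(-5\right) \left(-7\right) = \left(\frac{3}{2} + \frac{3}{i}\right) \left(-5\right) \left(-7\right) = \left(\frac{3}{2} + 3 \left(- i\right)\right) \left(-5\right) \left(-7\right) = \left(\frac{3}{2} - 3 i\right) \left(-5\right) \left(-7\right) = \left(- \frac{15}{2} + 15 i\right) \left(-7\right) = \frac{105}{2} - 105 i$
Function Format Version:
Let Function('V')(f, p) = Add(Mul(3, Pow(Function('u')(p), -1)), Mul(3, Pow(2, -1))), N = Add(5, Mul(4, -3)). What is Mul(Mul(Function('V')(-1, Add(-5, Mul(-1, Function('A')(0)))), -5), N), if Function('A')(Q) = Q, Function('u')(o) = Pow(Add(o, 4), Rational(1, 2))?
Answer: Add(Rational(105, 2), Mul(-105, I)) ≈ Add(52.500, Mul(-105.00, I))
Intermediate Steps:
Function('u')(o) = Pow(Add(4, o), Rational(1, 2))
N = -7 (N = Add(5, -12) = -7)
Function('V')(f, p) = Add(Rational(3, 2), Mul(3, Pow(Add(4, p), Rational(-1, 2)))) (Function('V')(f, p) = Add(Mul(3, Pow(Pow(Add(4, p), Rational(1, 2)), -1)), Mul(3, Pow(2, -1))) = Add(Mul(3, Pow(Add(4, p), Rational(-1, 2))), Mul(3, Rational(1, 2))) = Add(Mul(3, Pow(Add(4, p), Rational(-1, 2))), Rational(3, 2)) = Add(Rational(3, 2), Mul(3, Pow(Add(4, p), Rational(-1, 2)))))
Mul(Mul(Function('V')(-1, Add(-5, Mul(-1, Function('A')(0)))), -5), N) = Mul(Mul(Add(Rational(3, 2), Mul(3, Pow(Add(4, Add(-5, Mul(-1, 0))), Rational(-1, 2)))), -5), -7) = Mul(Mul(Add(Rational(3, 2), Mul(3, Pow(Add(4, Add(-5, 0)), Rational(-1, 2)))), -5), -7) = Mul(Mul(Add(Rational(3, 2), Mul(3, Pow(Add(4, -5), Rational(-1, 2)))), -5), -7) = Mul(Mul(Add(Rational(3, 2), Mul(3, Pow(-1, Rational(-1, 2)))), -5), -7) = Mul(Mul(Add(Rational(3, 2), Mul(3, Mul(-1, I))), -5), -7) = Mul(Mul(Add(Rational(3, 2), Mul(-3, I)), -5), -7) = Mul(Add(Rational(-15, 2), Mul(15, I)), -7) = Add(Rational(105, 2), Mul(-105, I))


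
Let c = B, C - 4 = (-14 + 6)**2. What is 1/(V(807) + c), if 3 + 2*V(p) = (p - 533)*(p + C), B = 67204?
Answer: 2/374155 ≈ 5.3454e-6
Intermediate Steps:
C = 68 (C = 4 + (-14 + 6)**2 = 4 + (-8)**2 = 4 + 64 = 68)
c = 67204
V(p) = -3/2 + (-533 + p)*(68 + p)/2 (V(p) = -3/2 + ((p - 533)*(p + 68))/2 = -3/2 + ((-533 + p)*(68 + p))/2 = -3/2 + (-533 + p)*(68 + p)/2)
1/(V(807) + c) = 1/((-36247/2 + (1/2)*807**2 - 465/2*807) + 67204) = 1/((-36247/2 + (1/2)*651249 - 375255/2) + 67204) = 1/((-36247/2 + 651249/2 - 375255/2) + 67204) = 1/(239747/2 + 67204) = 1/(374155/2) = 2/374155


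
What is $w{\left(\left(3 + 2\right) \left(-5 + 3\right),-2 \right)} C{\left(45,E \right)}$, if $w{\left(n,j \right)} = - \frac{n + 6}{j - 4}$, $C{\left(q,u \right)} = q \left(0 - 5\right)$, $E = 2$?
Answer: $150$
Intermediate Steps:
$C{\left(q,u \right)} = - 5 q$ ($C{\left(q,u \right)} = q \left(-5\right) = - 5 q$)
$w{\left(n,j \right)} = - \frac{6 + n}{-4 + j}$
$w{\left(\left(3 + 2\right) \left(-5 + 3\right),-2 \right)} C{\left(45,E \right)} = \frac{-6 - \left(3 + 2\right) \left(-5 + 3\right)}{-4 - 2} \left(\left(-5\right) 45\right) = \frac{-6 - 5 \left(-2\right)}{-6} \left(-225\right) = - \frac{-6 - -10}{6} \left(-225\right) = - \frac{-6 + 10}{6} \left(-225\right) = \left(- \frac{1}{6}\right) 4 \left(-225\right) = \left(- \frac{2}{3}\right) \left(-225\right) = 150$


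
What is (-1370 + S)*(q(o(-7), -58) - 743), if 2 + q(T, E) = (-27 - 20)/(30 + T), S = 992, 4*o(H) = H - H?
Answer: 1411011/5 ≈ 2.8220e+5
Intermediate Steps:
o(H) = 0 (o(H) = (H - H)/4 = (¼)*0 = 0)
q(T, E) = -2 - 47/(30 + T) (q(T, E) = -2 + (-27 - 20)/(30 + T) = -2 - 47/(30 + T))
(-1370 + S)*(q(o(-7), -58) - 743) = (-1370 + 992)*((-107 - 2*0)/(30 + 0) - 743) = -378*((-107 + 0)/30 - 743) = -378*((1/30)*(-107) - 743) = -378*(-107/30 - 743) = -378*(-22397/30) = 1411011/5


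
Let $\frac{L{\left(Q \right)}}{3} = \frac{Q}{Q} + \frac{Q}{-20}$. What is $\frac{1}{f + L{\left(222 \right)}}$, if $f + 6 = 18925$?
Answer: $\frac{10}{188887} \approx 5.2942 \cdot 10^{-5}$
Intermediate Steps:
$f = 18919$ ($f = -6 + 18925 = 18919$)
$L{\left(Q \right)} = 3 - \frac{3 Q}{20}$ ($L{\left(Q \right)} = 3 \left(\frac{Q}{Q} + \frac{Q}{-20}\right) = 3 \left(1 + Q \left(- \frac{1}{20}\right)\right) = 3 \left(1 - \frac{Q}{20}\right) = 3 - \frac{3 Q}{20}$)
$\frac{1}{f + L{\left(222 \right)}} = \frac{1}{18919 + \left(3 - \frac{333}{10}\right)} = \frac{1}{18919 - \frac{303}{10}} = \frac{1}{\frac{188887}{10}} = \frac{10}{188887}$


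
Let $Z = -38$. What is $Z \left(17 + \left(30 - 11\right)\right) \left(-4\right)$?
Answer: $5472$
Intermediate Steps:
$Z \left(17 + \left(30 - 11\right)\right) \left(-4\right) = - 38 \left(17 + \left(30 - 11\right)\right) \left(-4\right) = - 38 \left(17 + 19\right) \left(-4\right) = \left(-38\right) 36 \left(-4\right) = \left(-1368\right) \left(-4\right) = 5472$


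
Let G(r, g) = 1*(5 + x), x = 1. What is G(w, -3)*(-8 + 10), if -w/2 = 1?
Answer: 12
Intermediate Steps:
w = -2 (w = -2*1 = -2)
G(r, g) = 6 (G(r, g) = 1*(5 + 1) = 1*6 = 6)
G(w, -3)*(-8 + 10) = 6*(-8 + 10) = 6*2 = 12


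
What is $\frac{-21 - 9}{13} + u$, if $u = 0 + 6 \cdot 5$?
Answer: $\frac{360}{13} \approx 27.692$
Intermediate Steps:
$u = 30$ ($u = 0 + 30 = 30$)
$\frac{-21 - 9}{13} + u = \frac{-21 - 9}{13} + 30 = \frac{1}{13} \left(-30\right) + 30 = - \frac{30}{13} + 30 = \frac{360}{13}$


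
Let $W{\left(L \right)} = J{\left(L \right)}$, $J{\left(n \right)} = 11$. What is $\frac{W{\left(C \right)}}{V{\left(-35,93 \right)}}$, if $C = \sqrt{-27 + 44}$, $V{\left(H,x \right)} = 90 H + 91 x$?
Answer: $\frac{1}{483} \approx 0.0020704$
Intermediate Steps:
$C = \sqrt{17} \approx 4.1231$
$W{\left(L \right)} = 11$
$\frac{W{\left(C \right)}}{V{\left(-35,93 \right)}} = \frac{11}{90 \left(-35\right) + 91 \cdot 93} = \frac{11}{-3150 + 8463} = \frac{11}{5313} = 11 \cdot \frac{1}{5313} = \frac{1}{483}$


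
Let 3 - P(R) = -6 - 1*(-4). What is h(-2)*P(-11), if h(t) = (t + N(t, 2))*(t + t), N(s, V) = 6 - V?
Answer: -40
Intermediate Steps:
h(t) = 2*t*(4 + t) (h(t) = (t + (6 - 1*2))*(t + t) = (t + (6 - 2))*(2*t) = (t + 4)*(2*t) = (4 + t)*(2*t) = 2*t*(4 + t))
P(R) = 5 (P(R) = 3 - (-6 - 1*(-4)) = 3 - (-6 + 4) = 3 - 1*(-2) = 3 + 2 = 5)
h(-2)*P(-11) = (2*(-2)*(4 - 2))*5 = (2*(-2)*2)*5 = -8*5 = -40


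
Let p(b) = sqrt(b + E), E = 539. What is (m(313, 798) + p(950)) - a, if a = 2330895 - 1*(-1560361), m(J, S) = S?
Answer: -3890458 + sqrt(1489) ≈ -3.8904e+6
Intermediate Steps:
p(b) = sqrt(539 + b) (p(b) = sqrt(b + 539) = sqrt(539 + b))
a = 3891256 (a = 2330895 + 1560361 = 3891256)
(m(313, 798) + p(950)) - a = (798 + sqrt(539 + 950)) - 1*3891256 = (798 + sqrt(1489)) - 3891256 = -3890458 + sqrt(1489)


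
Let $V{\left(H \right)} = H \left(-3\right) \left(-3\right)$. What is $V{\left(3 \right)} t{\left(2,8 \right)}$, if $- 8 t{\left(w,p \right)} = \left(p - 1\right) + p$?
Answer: $- \frac{405}{8} \approx -50.625$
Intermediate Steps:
$V{\left(H \right)} = 9 H$ ($V{\left(H \right)} = - 3 H \left(-3\right) = 9 H$)
$t{\left(w,p \right)} = \frac{1}{8} - \frac{p}{4}$ ($t{\left(w,p \right)} = - \frac{\left(p - 1\right) + p}{8} = - \frac{\left(-1 + p\right) + p}{8} = - \frac{-1 + 2 p}{8} = \frac{1}{8} - \frac{p}{4}$)
$V{\left(3 \right)} t{\left(2,8 \right)} = 9 \cdot 3 \left(\frac{1}{8} - 2\right) = 27 \left(\frac{1}{8} - 2\right) = 27 \left(- \frac{15}{8}\right) = - \frac{405}{8}$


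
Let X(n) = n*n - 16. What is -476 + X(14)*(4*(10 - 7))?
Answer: 1684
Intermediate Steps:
X(n) = -16 + n² (X(n) = n² - 16 = -16 + n²)
-476 + X(14)*(4*(10 - 7)) = -476 + (-16 + 14²)*(4*(10 - 7)) = -476 + (-16 + 196)*(4*3) = -476 + 180*12 = -476 + 2160 = 1684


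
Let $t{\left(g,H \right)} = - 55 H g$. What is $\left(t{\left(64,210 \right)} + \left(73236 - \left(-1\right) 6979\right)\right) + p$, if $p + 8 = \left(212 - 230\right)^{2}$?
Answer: $-658669$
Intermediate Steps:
$p = 316$ ($p = -8 + \left(212 - 230\right)^{2} = -8 + \left(-18\right)^{2} = -8 + 324 = 316$)
$t{\left(g,H \right)} = - 55 H g$
$\left(t{\left(64,210 \right)} + \left(73236 - \left(-1\right) 6979\right)\right) + p = \left(\left(-55\right) 210 \cdot 64 + \left(73236 - \left(-1\right) 6979\right)\right) + 316 = \left(-739200 + \left(73236 - -6979\right)\right) + 316 = \left(-739200 + \left(73236 + 6979\right)\right) + 316 = \left(-739200 + 80215\right) + 316 = -658985 + 316 = -658669$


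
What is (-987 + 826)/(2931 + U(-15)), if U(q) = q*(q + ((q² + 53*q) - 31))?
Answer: -161/12171 ≈ -0.013228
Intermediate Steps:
U(q) = q*(-31 + q² + 54*q) (U(q) = q*(q + (-31 + q² + 53*q)) = q*(-31 + q² + 54*q))
(-987 + 826)/(2931 + U(-15)) = (-987 + 826)/(2931 - 15*(-31 + (-15)² + 54*(-15))) = -161/(2931 - 15*(-31 + 225 - 810)) = -161/(2931 - 15*(-616)) = -161/(2931 + 9240) = -161/12171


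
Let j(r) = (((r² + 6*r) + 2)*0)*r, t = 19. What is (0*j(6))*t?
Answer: 0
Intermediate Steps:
j(r) = 0 (j(r) = ((2 + r² + 6*r)*0)*r = 0*r = 0)
(0*j(6))*t = (0*0)*19 = 0*19 = 0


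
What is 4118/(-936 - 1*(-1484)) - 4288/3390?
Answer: 2902549/464430 ≈ 6.2497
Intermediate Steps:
4118/(-936 - 1*(-1484)) - 4288/3390 = 4118/(-936 + 1484) - 4288*1/3390 = 4118/548 - 2144/1695 = 4118*(1/548) - 2144/1695 = 2059/274 - 2144/1695 = 2902549/464430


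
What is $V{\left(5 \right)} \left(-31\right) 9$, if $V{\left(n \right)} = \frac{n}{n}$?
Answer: $-279$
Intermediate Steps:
$V{\left(n \right)} = 1$
$V{\left(5 \right)} \left(-31\right) 9 = 1 \left(-31\right) 9 = \left(-31\right) 9 = -279$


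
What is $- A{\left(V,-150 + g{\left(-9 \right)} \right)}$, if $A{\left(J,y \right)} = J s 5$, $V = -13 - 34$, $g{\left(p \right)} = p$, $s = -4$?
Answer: $-940$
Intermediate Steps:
$V = -47$
$A{\left(J,y \right)} = - 20 J$ ($A{\left(J,y \right)} = J \left(-4\right) 5 = - 4 J 5 = - 20 J$)
$- A{\left(V,-150 + g{\left(-9 \right)} \right)} = - \left(-20\right) \left(-47\right) = \left(-1\right) 940 = -940$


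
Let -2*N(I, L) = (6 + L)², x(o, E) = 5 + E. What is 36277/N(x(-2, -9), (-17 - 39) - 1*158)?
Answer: -36277/21632 ≈ -1.6770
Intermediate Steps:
N(I, L) = -(6 + L)²/2
36277/N(x(-2, -9), (-17 - 39) - 1*158) = 36277/((-(6 + ((-17 - 39) - 1*158))²/2)) = 36277/((-(6 + (-56 - 158))²/2)) = 36277/((-(6 - 214)²/2)) = 36277/((-½*(-208)²)) = 36277/((-½*43264)) = 36277/(-21632) = 36277*(-1/21632) = -36277/21632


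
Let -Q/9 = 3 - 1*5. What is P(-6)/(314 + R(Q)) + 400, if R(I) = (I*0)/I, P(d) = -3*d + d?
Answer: 62806/157 ≈ 400.04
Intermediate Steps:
P(d) = -2*d
Q = 18 (Q = -9*(3 - 1*5) = -9*(3 - 5) = -9*(-2) = 18)
R(I) = 0 (R(I) = 0/I = 0)
P(-6)/(314 + R(Q)) + 400 = (-2*(-6))/(314 + 0) + 400 = 12/314 + 400 = 12*(1/314) + 400 = 6/157 + 400 = 62806/157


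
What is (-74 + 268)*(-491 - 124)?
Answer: -119310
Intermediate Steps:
(-74 + 268)*(-491 - 124) = 194*(-615) = -119310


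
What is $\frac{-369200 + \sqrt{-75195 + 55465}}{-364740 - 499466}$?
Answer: $\frac{184600}{432103} - \frac{i \sqrt{19730}}{864206} \approx 0.42721 - 0.00016253 i$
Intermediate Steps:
$\frac{-369200 + \sqrt{-75195 + 55465}}{-364740 - 499466} = \frac{-369200 + \sqrt{-19730}}{-864206} = \left(-369200 + i \sqrt{19730}\right) \left(- \frac{1}{864206}\right) = \frac{184600}{432103} - \frac{i \sqrt{19730}}{864206}$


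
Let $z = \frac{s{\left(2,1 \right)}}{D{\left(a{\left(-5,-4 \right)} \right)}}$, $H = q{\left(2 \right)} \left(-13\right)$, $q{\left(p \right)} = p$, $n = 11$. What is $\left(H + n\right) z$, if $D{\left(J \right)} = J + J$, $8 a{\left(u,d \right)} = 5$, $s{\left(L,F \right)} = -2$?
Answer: $24$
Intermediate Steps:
$a{\left(u,d \right)} = \frac{5}{8}$ ($a{\left(u,d \right)} = \frac{1}{8} \cdot 5 = \frac{5}{8}$)
$D{\left(J \right)} = 2 J$
$H = -26$ ($H = 2 \left(-13\right) = -26$)
$z = - \frac{8}{5}$ ($z = - \frac{2}{2 \cdot \frac{5}{8}} = - \frac{2}{\frac{5}{4}} = \left(-2\right) \frac{4}{5} = - \frac{8}{5} \approx -1.6$)
$\left(H + n\right) z = \left(-26 + 11\right) \left(- \frac{8}{5}\right) = \left(-15\right) \left(- \frac{8}{5}\right) = 24$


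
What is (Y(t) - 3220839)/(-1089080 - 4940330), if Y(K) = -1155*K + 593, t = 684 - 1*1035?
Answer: 2814841/6029410 ≈ 0.46685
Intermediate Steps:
t = -351 (t = 684 - 1035 = -351)
Y(K) = 593 - 1155*K
(Y(t) - 3220839)/(-1089080 - 4940330) = ((593 - 1155*(-351)) - 3220839)/(-1089080 - 4940330) = ((593 + 405405) - 3220839)/(-6029410) = (405998 - 3220839)*(-1/6029410) = -2814841*(-1/6029410) = 2814841/6029410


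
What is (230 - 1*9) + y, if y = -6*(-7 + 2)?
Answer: 251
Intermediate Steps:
y = 30 (y = -6*(-5) = 30)
(230 - 1*9) + y = (230 - 1*9) + 30 = (230 - 9) + 30 = 221 + 30 = 251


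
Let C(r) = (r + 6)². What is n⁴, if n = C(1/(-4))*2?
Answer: 78310985281/4096 ≈ 1.9119e+7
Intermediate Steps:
C(r) = (6 + r)²
n = 529/8 (n = (6 + 1/(-4))²*2 = (6 - ¼)²*2 = (23/4)²*2 = (529/16)*2 = 529/8 ≈ 66.125)
n⁴ = (529/8)⁴ = 78310985281/4096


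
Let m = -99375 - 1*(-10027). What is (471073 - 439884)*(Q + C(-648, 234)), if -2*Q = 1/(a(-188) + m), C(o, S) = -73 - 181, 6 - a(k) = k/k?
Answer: -1415551532927/178686 ≈ -7.9220e+6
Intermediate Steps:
m = -89348 (m = -99375 + 10027 = -89348)
a(k) = 5 (a(k) = 6 - k/k = 6 - 1*1 = 6 - 1 = 5)
C(o, S) = -254
Q = 1/178686 (Q = -1/(2*(5 - 89348)) = -½/(-89343) = -½*(-1/89343) = 1/178686 ≈ 5.5964e-6)
(471073 - 439884)*(Q + C(-648, 234)) = (471073 - 439884)*(1/178686 - 254) = 31189*(-45386243/178686) = -1415551532927/178686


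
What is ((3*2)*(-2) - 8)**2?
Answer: 400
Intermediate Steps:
((3*2)*(-2) - 8)**2 = (6*(-2) - 8)**2 = (-12 - 8)**2 = (-20)**2 = 400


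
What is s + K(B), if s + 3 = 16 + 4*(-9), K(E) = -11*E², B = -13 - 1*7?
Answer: -4423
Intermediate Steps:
B = -20 (B = -13 - 7 = -20)
s = -23 (s = -3 + (16 + 4*(-9)) = -3 + (16 - 36) = -3 - 20 = -23)
s + K(B) = -23 - 11*(-20)² = -23 - 11*400 = -23 - 4400 = -4423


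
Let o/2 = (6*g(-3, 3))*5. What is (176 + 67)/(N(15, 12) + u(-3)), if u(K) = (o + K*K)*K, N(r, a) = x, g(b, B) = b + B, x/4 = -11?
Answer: -243/71 ≈ -3.4225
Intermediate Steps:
x = -44 (x = 4*(-11) = -44)
g(b, B) = B + b
N(r, a) = -44
o = 0 (o = 2*((6*(3 - 3))*5) = 2*((6*0)*5) = 2*(0*5) = 2*0 = 0)
u(K) = K**3 (u(K) = (0 + K*K)*K = (0 + K**2)*K = K**2*K = K**3)
(176 + 67)/(N(15, 12) + u(-3)) = (176 + 67)/(-44 + (-3)**3) = 243/(-44 - 27) = 243/(-71) = 243*(-1/71) = -243/71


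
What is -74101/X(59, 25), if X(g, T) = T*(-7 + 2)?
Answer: 74101/125 ≈ 592.81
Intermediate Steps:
X(g, T) = -5*T (X(g, T) = T*(-5) = -5*T)
-74101/X(59, 25) = -74101/((-5*25)) = -74101/(-125) = -74101*(-1/125) = 74101/125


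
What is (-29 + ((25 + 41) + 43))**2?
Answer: 6400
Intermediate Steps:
(-29 + ((25 + 41) + 43))**2 = (-29 + (66 + 43))**2 = (-29 + 109)**2 = 80**2 = 6400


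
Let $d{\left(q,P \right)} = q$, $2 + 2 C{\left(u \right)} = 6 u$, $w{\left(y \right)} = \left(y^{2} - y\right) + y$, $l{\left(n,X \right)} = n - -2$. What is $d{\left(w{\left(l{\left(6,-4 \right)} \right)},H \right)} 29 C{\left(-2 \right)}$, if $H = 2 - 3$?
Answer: $-12992$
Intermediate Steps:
$l{\left(n,X \right)} = 2 + n$ ($l{\left(n,X \right)} = n + 2 = 2 + n$)
$H = -1$ ($H = 2 - 3 = -1$)
$w{\left(y \right)} = y^{2}$
$C{\left(u \right)} = -1 + 3 u$ ($C{\left(u \right)} = -1 + \frac{6 u}{2} = -1 + 3 u$)
$d{\left(w{\left(l{\left(6,-4 \right)} \right)},H \right)} 29 C{\left(-2 \right)} = \left(2 + 6\right)^{2} \cdot 29 \left(-1 + 3 \left(-2\right)\right) = 8^{2} \cdot 29 \left(-1 - 6\right) = 64 \cdot 29 \left(-7\right) = 1856 \left(-7\right) = -12992$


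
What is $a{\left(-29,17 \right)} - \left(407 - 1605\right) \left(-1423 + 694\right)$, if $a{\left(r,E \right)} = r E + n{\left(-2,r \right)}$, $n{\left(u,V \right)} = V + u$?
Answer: $-873866$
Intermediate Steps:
$a{\left(r,E \right)} = -2 + r + E r$ ($a{\left(r,E \right)} = r E + \left(r - 2\right) = E r + \left(-2 + r\right) = -2 + r + E r$)
$a{\left(-29,17 \right)} - \left(407 - 1605\right) \left(-1423 + 694\right) = \left(-2 - 29 + 17 \left(-29\right)\right) - \left(407 - 1605\right) \left(-1423 + 694\right) = \left(-2 - 29 - 493\right) - \left(-1198\right) \left(-729\right) = -524 - 873342 = -873866$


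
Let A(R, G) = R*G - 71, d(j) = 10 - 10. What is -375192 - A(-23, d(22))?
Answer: -375121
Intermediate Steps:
d(j) = 0
A(R, G) = -71 + G*R (A(R, G) = G*R - 71 = -71 + G*R)
-375192 - A(-23, d(22)) = -375192 - (-71 + 0*(-23)) = -375192 - (-71 + 0) = -375192 - 1*(-71) = -375192 + 71 = -375121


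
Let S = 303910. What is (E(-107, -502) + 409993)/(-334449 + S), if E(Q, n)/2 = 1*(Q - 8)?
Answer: -409763/30539 ≈ -13.418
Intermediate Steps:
E(Q, n) = -16 + 2*Q (E(Q, n) = 2*(1*(Q - 8)) = 2*(1*(-8 + Q)) = 2*(-8 + Q) = -16 + 2*Q)
(E(-107, -502) + 409993)/(-334449 + S) = ((-16 + 2*(-107)) + 409993)/(-334449 + 303910) = ((-16 - 214) + 409993)/(-30539) = (-230 + 409993)*(-1/30539) = 409763*(-1/30539) = -409763/30539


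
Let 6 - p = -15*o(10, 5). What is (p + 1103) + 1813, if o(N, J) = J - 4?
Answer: 2937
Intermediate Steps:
o(N, J) = -4 + J
p = 21 (p = 6 - (-15)*(-4 + 5) = 6 - (-15) = 6 - 1*(-15) = 6 + 15 = 21)
(p + 1103) + 1813 = (21 + 1103) + 1813 = 1124 + 1813 = 2937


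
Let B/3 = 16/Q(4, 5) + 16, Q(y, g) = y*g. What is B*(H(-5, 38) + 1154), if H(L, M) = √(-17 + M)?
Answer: 290808/5 + 252*√21/5 ≈ 58393.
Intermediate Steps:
Q(y, g) = g*y
B = 252/5 (B = 3*(16/(5*4) + 16) = 3*(16/20 + 16) = 3*((1/20)*16 + 16) = 3*(⅘ + 16) = 3*(84/5) = 252/5 ≈ 50.400)
B*(H(-5, 38) + 1154) = 252*(√(-17 + 38) + 1154)/5 = 252*(√21 + 1154)/5 = 252*(1154 + √21)/5 = 290808/5 + 252*√21/5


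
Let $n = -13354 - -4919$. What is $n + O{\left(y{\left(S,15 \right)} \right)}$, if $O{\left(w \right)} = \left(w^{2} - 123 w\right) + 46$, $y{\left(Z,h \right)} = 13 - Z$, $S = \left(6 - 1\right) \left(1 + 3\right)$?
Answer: $-7479$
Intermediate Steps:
$S = 20$ ($S = 5 \cdot 4 = 20$)
$O{\left(w \right)} = 46 + w^{2} - 123 w$
$n = -8435$ ($n = -13354 + 4919 = -8435$)
$n + O{\left(y{\left(S,15 \right)} \right)} = -8435 + \left(46 + \left(13 - 20\right)^{2} - 123 \left(13 - 20\right)\right) = -8435 + \left(46 + \left(-7\right)^{2} - -861\right) = -8435 + \left(46 + 49 + 861\right) = -8435 + 956 = -7479$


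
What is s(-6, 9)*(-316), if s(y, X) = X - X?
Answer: 0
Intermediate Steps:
s(y, X) = 0
s(-6, 9)*(-316) = 0*(-316) = 0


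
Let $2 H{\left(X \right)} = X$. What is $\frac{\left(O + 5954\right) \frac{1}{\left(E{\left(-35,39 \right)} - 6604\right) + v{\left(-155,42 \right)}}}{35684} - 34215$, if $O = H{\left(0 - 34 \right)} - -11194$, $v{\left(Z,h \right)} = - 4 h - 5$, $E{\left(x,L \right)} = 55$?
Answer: $- \frac{8207078436451}{239867848} \approx -34215.0$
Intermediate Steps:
$H{\left(X \right)} = \frac{X}{2}$
$v{\left(Z,h \right)} = -5 - 4 h$
$O = 11177$ ($O = \frac{0 - 34}{2} - -11194 = \frac{0 - 34}{2} + 11194 = \frac{1}{2} \left(-34\right) + 11194 = -17 + 11194 = 11177$)
$\frac{\left(O + 5954\right) \frac{1}{\left(E{\left(-35,39 \right)} - 6604\right) + v{\left(-155,42 \right)}}}{35684} - 34215 = \frac{\left(11177 + 5954\right) \frac{1}{\left(55 - 6604\right) - 173}}{35684} - 34215 = \frac{17131}{-6549 - 173} \cdot \frac{1}{35684} - 34215 = \frac{17131}{-6722} \cdot \frac{1}{35684} - 34215 = 17131 \left(- \frac{1}{6722}\right) \frac{1}{35684} - 34215 = \left(- \frac{17131}{6722}\right) \frac{1}{35684} - 34215 = - \frac{17131}{239867848} - 34215 = - \frac{8207078436451}{239867848}$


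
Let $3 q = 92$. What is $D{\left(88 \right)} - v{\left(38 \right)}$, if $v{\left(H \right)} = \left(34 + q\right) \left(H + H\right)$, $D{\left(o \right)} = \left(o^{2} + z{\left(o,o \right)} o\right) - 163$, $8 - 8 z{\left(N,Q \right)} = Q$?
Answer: $\frac{5359}{3} \approx 1786.3$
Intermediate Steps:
$q = \frac{92}{3}$ ($q = \frac{1}{3} \cdot 92 = \frac{92}{3} \approx 30.667$)
$z{\left(N,Q \right)} = 1 - \frac{Q}{8}$
$D{\left(o \right)} = -163 + o^{2} + o \left(1 - \frac{o}{8}\right)$ ($D{\left(o \right)} = \left(o^{2} + \left(1 - \frac{o}{8}\right) o\right) - 163 = \left(o^{2} + o \left(1 - \frac{o}{8}\right)\right) - 163 = -163 + o^{2} + o \left(1 - \frac{o}{8}\right)$)
$v{\left(H \right)} = \frac{388 H}{3}$ ($v{\left(H \right)} = \left(34 + \frac{92}{3}\right) \left(H + H\right) = \frac{194 \cdot 2 H}{3} = \frac{388 H}{3}$)
$D{\left(88 \right)} - v{\left(38 \right)} = \left(-163 + 88 + \frac{7 \cdot 88^{2}}{8}\right) - \frac{388}{3} \cdot 38 = \left(-163 + 88 + \frac{7}{8} \cdot 7744\right) - \frac{14744}{3} = \left(-163 + 88 + 6776\right) - \frac{14744}{3} = 6701 - \frac{14744}{3} = \frac{5359}{3}$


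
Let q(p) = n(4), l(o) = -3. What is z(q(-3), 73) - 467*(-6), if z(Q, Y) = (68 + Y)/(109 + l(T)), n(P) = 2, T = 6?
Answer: 297153/106 ≈ 2803.3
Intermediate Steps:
q(p) = 2
z(Q, Y) = 34/53 + Y/106 (z(Q, Y) = (68 + Y)/(109 - 3) = (68 + Y)/106 = (68 + Y)*(1/106) = 34/53 + Y/106)
z(q(-3), 73) - 467*(-6) = (34/53 + (1/106)*73) - 467*(-6) = (34/53 + 73/106) - 1*(-2802) = 141/106 + 2802 = 297153/106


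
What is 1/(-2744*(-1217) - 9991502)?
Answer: -1/6652054 ≈ -1.5033e-7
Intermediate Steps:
1/(-2744*(-1217) - 9991502) = 1/(3339448 - 9991502) = 1/(-6652054) = -1/6652054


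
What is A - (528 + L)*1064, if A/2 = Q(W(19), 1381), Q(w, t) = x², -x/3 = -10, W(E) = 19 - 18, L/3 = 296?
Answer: -1504824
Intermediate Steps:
L = 888 (L = 3*296 = 888)
W(E) = 1
x = 30 (x = -3*(-10) = 30)
Q(w, t) = 900 (Q(w, t) = 30² = 900)
A = 1800 (A = 2*900 = 1800)
A - (528 + L)*1064 = 1800 - (528 + 888)*1064 = 1800 - 1416*1064 = 1800 - 1*1506624 = 1800 - 1506624 = -1504824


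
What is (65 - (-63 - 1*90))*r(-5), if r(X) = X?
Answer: -1090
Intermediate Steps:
(65 - (-63 - 1*90))*r(-5) = (65 - (-63 - 1*90))*(-5) = (65 - (-63 - 90))*(-5) = (65 - 1*(-153))*(-5) = (65 + 153)*(-5) = 218*(-5) = -1090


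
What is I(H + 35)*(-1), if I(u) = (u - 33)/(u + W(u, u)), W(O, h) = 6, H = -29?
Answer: 9/4 ≈ 2.2500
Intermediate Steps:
I(u) = (-33 + u)/(6 + u) (I(u) = (u - 33)/(u + 6) = (-33 + u)/(6 + u))
I(H + 35)*(-1) = ((-33 + (-29 + 35))/(6 + (-29 + 35)))*(-1) = ((-33 + 6)/(6 + 6))*(-1) = (-27/12)*(-1) = ((1/12)*(-27))*(-1) = -9/4*(-1) = 9/4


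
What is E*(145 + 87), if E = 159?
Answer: 36888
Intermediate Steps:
E*(145 + 87) = 159*(145 + 87) = 159*232 = 36888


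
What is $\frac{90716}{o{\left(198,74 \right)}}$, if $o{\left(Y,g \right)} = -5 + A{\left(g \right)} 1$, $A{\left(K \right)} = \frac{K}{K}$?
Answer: $-22679$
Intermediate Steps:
$A{\left(K \right)} = 1$
$o{\left(Y,g \right)} = -4$ ($o{\left(Y,g \right)} = -5 + 1 \cdot 1 = -5 + 1 = -4$)
$\frac{90716}{o{\left(198,74 \right)}} = \frac{90716}{-4} = 90716 \left(- \frac{1}{4}\right) = -22679$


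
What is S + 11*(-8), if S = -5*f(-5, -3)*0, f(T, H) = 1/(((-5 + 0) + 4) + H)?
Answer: -88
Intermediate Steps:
f(T, H) = 1/(-1 + H) (f(T, H) = 1/((-5 + 4) + H) = 1/(-1 + H))
S = 0 (S = -5/(-1 - 3)*0 = -5/(-4)*0 = -5*(-¼)*0 = (5/4)*0 = 0)
S + 11*(-8) = 0 + 11*(-8) = 0 - 88 = -88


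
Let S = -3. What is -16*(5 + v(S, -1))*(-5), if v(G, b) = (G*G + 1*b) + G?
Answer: 800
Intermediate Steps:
v(G, b) = G + b + G² (v(G, b) = (G² + b) + G = (b + G²) + G = G + b + G²)
-16*(5 + v(S, -1))*(-5) = -16*(5 + (-3 - 1 + (-3)²))*(-5) = -16*(5 + (-3 - 1 + 9))*(-5) = -16*(5 + 5)*(-5) = -16*10*(-5) = -160*(-5) = 800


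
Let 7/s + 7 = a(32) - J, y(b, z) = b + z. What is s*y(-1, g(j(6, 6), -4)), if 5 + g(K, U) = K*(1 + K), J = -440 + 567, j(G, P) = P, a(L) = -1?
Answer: -28/15 ≈ -1.8667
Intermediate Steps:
J = 127
g(K, U) = -5 + K*(1 + K)
s = -7/135 (s = 7/(-7 + (-1 - 1*127)) = 7/(-7 + (-1 - 127)) = 7/(-7 - 128) = 7/(-135) = 7*(-1/135) = -7/135 ≈ -0.051852)
s*y(-1, g(j(6, 6), -4)) = -7*(-1 + (-5 + 6 + 6²))/135 = -7*(-1 + (-5 + 6 + 36))/135 = -7*(-1 + 37)/135 = -7/135*36 = -28/15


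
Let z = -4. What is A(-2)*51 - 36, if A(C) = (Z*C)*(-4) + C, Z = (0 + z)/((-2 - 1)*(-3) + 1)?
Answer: -1506/5 ≈ -301.20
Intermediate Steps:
Z = -⅖ (Z = (0 - 4)/((-2 - 1)*(-3) + 1) = -4/(-3*(-3) + 1) = -4/(9 + 1) = -4/10 = -4*⅒ = -⅖ ≈ -0.40000)
A(C) = 13*C/5 (A(C) = -2*C/5*(-4) + C = 8*C/5 + C = 13*C/5)
A(-2)*51 - 36 = ((13/5)*(-2))*51 - 36 = -26/5*51 - 36 = -1326/5 - 36 = -1506/5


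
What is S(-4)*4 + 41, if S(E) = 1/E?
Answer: 40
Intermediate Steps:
S(-4)*4 + 41 = 4/(-4) + 41 = -¼*4 + 41 = -1 + 41 = 40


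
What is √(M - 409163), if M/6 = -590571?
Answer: 19*I*√10949 ≈ 1988.1*I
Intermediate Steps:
M = -3543426 (M = 6*(-590571) = -3543426)
√(M - 409163) = √(-3543426 - 409163) = √(-3952589) = 19*I*√10949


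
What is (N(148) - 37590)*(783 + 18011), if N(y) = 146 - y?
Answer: -706504048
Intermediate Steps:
(N(148) - 37590)*(783 + 18011) = ((146 - 1*148) - 37590)*(783 + 18011) = ((146 - 148) - 37590)*18794 = (-2 - 37590)*18794 = -37592*18794 = -706504048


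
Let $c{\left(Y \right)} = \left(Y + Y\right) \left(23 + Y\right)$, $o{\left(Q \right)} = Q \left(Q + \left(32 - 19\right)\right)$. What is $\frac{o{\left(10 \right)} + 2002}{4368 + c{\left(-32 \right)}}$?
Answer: $\frac{93}{206} \approx 0.45146$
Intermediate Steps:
$o{\left(Q \right)} = Q \left(13 + Q\right)$ ($o{\left(Q \right)} = Q \left(Q + 13\right) = Q \left(13 + Q\right)$)
$c{\left(Y \right)} = 2 Y \left(23 + Y\right)$
$\frac{o{\left(10 \right)} + 2002}{4368 + c{\left(-32 \right)}} = \frac{10 \left(13 + 10\right) + 2002}{4368 + 2 \left(-32\right) \left(23 - 32\right)} = \frac{10 \cdot 23 + 2002}{4368 + 2 \left(-32\right) \left(-9\right)} = \frac{230 + 2002}{4368 + 576} = \frac{2232}{4944} = 2232 \cdot \frac{1}{4944} = \frac{93}{206}$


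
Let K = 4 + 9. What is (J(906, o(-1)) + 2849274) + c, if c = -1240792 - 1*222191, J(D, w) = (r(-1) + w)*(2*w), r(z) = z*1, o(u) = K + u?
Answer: 1386555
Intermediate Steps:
K = 13
o(u) = 13 + u
r(z) = z
J(D, w) = 2*w*(-1 + w) (J(D, w) = (-1 + w)*(2*w) = 2*w*(-1 + w))
c = -1462983 (c = -1240792 - 222191 = -1462983)
(J(906, o(-1)) + 2849274) + c = (2*(13 - 1)*(-1 + (13 - 1)) + 2849274) - 1462983 = (2*12*(-1 + 12) + 2849274) - 1462983 = (2*12*11 + 2849274) - 1462983 = (264 + 2849274) - 1462983 = 2849538 - 1462983 = 1386555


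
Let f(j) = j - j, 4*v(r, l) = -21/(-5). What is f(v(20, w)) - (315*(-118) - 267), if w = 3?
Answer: 37437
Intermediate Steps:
v(r, l) = 21/20 (v(r, l) = (-21/(-5))/4 = (-21*(-1/5))/4 = (1/4)*(21/5) = 21/20)
f(j) = 0
f(v(20, w)) - (315*(-118) - 267) = 0 - (315*(-118) - 267) = 0 - (-37170 - 267) = 0 - 1*(-37437) = 0 + 37437 = 37437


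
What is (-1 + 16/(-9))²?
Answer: 625/81 ≈ 7.7160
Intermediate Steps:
(-1 + 16/(-9))² = (-1 + 16*(-⅑))² = (-1 - 16/9)² = (-25/9)² = 625/81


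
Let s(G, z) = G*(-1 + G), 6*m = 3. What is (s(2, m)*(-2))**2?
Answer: 16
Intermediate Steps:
m = 1/2 (m = (1/6)*3 = 1/2 ≈ 0.50000)
(s(2, m)*(-2))**2 = ((2*(-1 + 2))*(-2))**2 = ((2*1)*(-2))**2 = (2*(-2))**2 = (-4)**2 = 16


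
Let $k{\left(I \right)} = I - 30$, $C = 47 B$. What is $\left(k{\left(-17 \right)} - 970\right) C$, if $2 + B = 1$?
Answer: $47799$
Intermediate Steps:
$B = -1$ ($B = -2 + 1 = -1$)
$C = -47$ ($C = 47 \left(-1\right) = -47$)
$k{\left(I \right)} = -30 + I$ ($k{\left(I \right)} = I - 30 = -30 + I$)
$\left(k{\left(-17 \right)} - 970\right) C = \left(\left(-30 - 17\right) - 970\right) \left(-47\right) = \left(-47 - 970\right) \left(-47\right) = \left(-1017\right) \left(-47\right) = 47799$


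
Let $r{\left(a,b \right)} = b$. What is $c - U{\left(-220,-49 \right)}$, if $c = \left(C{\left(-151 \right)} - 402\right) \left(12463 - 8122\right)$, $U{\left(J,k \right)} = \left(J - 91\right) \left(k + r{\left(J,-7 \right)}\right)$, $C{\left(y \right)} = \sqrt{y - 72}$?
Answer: $-1762498 + 4341 i \sqrt{223} \approx -1.7625 \cdot 10^{6} + 64825.0 i$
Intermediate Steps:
$C{\left(y \right)} = \sqrt{-72 + y}$
$U{\left(J,k \right)} = \left(-91 + J\right) \left(-7 + k\right)$ ($U{\left(J,k \right)} = \left(J - 91\right) \left(k - 7\right) = \left(-91 + J\right) \left(-7 + k\right)$)
$c = -1745082 + 4341 i \sqrt{223}$ ($c = \left(\sqrt{-72 - 151} - 402\right) \left(12463 - 8122\right) = \left(\sqrt{-223} - 402\right) 4341 = \left(i \sqrt{223} - 402\right) 4341 = \left(-402 + i \sqrt{223}\right) 4341 = -1745082 + 4341 i \sqrt{223} \approx -1.7451 \cdot 10^{6} + 64825.0 i$)
$c - U{\left(-220,-49 \right)} = \left(-1745082 + 4341 i \sqrt{223}\right) - \left(637 - -4459 - -1540 - -10780\right) = \left(-1745082 + 4341 i \sqrt{223}\right) - \left(637 + 4459 + 1540 + 10780\right) = \left(-1745082 + 4341 i \sqrt{223}\right) - 17416 = -1762498 + 4341 i \sqrt{223}$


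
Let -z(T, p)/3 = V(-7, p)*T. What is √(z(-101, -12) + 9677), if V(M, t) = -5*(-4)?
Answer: √15737 ≈ 125.45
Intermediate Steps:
V(M, t) = 20
z(T, p) = -60*T
√(z(-101, -12) + 9677) = √(-60*(-101) + 9677) = √(6060 + 9677) = √15737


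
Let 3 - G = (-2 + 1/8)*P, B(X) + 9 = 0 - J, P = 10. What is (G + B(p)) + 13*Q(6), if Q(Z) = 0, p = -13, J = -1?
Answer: 55/4 ≈ 13.750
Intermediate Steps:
B(X) = -8 (B(X) = -9 + (0 - 1*(-1)) = -9 + (0 + 1) = -9 + 1 = -8)
G = 87/4 (G = 3 - (-2 + 1/8)*10 = 3 - (-15)*10/8 = 3 - 1*(-75/4) = 3 + 75/4 = 87/4 ≈ 21.750)
(G + B(p)) + 13*Q(6) = (87/4 - 8) + 13*0 = 55/4 + 0 = 55/4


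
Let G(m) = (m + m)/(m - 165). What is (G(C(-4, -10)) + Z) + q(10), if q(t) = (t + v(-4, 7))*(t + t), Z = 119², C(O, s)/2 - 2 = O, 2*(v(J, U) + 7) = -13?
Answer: 2381387/169 ≈ 14091.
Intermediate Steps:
v(J, U) = -27/2 (v(J, U) = -7 + (½)*(-13) = -7 - 13/2 = -27/2)
C(O, s) = 4 + 2*O
Z = 14161
G(m) = 2*m/(-165 + m) (G(m) = (2*m)/(-165 + m) = 2*m/(-165 + m))
q(t) = 2*t*(-27/2 + t) (q(t) = (t - 27/2)*(t + t) = (-27/2 + t)*(2*t) = 2*t*(-27/2 + t))
(G(C(-4, -10)) + Z) + q(10) = (2*(4 + 2*(-4))/(-165 + (4 + 2*(-4))) + 14161) + 10*(-27 + 2*10) = (2*(4 - 8)/(-165 + (4 - 8)) + 14161) + 10*(-27 + 20) = (2*(-4)/(-165 - 4) + 14161) + 10*(-7) = (2*(-4)/(-169) + 14161) - 70 = (2*(-4)*(-1/169) + 14161) - 70 = (8/169 + 14161) - 70 = 2393217/169 - 70 = 2381387/169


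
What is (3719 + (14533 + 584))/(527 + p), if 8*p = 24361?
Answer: 8864/1681 ≈ 5.2730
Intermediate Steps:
p = 24361/8 (p = (⅛)*24361 = 24361/8 ≈ 3045.1)
(3719 + (14533 + 584))/(527 + p) = (3719 + (14533 + 584))/(527 + 24361/8) = (3719 + 15117)/(28577/8) = 18836*(8/28577) = 8864/1681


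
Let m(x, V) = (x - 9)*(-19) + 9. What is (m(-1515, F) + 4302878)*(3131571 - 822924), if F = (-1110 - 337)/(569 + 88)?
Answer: 10000696346421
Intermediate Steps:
F = -1447/657 ≈ -2.2024
m(x, V) = 180 - 19*x (m(x, V) = (-9 + x)*(-19) + 9 = (171 - 19*x) + 9 = 180 - 19*x)
(m(-1515, F) + 4302878)*(3131571 - 822924) = ((180 - 19*(-1515)) + 4302878)*(3131571 - 822924) = ((180 + 28785) + 4302878)*2308647 = (28965 + 4302878)*2308647 = 4331843*2308647 = 10000696346421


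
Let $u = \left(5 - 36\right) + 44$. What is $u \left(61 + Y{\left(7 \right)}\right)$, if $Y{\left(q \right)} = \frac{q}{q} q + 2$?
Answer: $910$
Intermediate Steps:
$u = 13$ ($u = -31 + 44 = 13$)
$Y{\left(q \right)} = 2 + q$ ($Y{\left(q \right)} = 1 q + 2 = q + 2 = 2 + q$)
$u \left(61 + Y{\left(7 \right)}\right) = 13 \left(61 + \left(2 + 7\right)\right) = 13 \left(61 + 9\right) = 13 \cdot 70 = 910$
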